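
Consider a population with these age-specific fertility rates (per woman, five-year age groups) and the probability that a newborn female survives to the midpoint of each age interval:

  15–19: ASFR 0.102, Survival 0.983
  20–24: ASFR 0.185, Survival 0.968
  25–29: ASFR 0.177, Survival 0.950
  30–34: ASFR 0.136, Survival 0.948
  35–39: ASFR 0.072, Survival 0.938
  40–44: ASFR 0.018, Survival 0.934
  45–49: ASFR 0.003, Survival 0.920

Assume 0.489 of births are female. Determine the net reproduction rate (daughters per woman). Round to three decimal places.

1.622

Proportion female at birth = 0.489.
Each age group contributes 5 × ASFR × survival:
  15–19: 5 × 0.102 × 0.983 = 0.50133
  20–24: 5 × 0.185 × 0.968 = 0.89540
  25–29: 5 × 0.177 × 0.950 = 0.84075
  30–34: 5 × 0.136 × 0.948 = 0.64464
  35–39: 5 × 0.072 × 0.938 = 0.33768
  40–44: 5 × 0.018 × 0.934 = 0.08406
  45–49: 5 × 0.003 × 0.920 = 0.01380
Sum = 3.31766
NRR = 0.489 × 3.31766 = 1.62234
NRR > 1, so each generation more than replaces itself.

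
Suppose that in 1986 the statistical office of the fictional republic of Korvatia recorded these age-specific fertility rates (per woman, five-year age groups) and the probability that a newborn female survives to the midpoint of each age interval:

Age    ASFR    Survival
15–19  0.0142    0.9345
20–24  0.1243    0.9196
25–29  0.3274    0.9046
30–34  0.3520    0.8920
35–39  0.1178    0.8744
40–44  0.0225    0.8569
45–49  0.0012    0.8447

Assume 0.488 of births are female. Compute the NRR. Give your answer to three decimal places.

Proportion female at birth = 0.488.
Survival-weighted fertility by age (5·fₓ·Sₓ):
  15–19: 5 × 0.0142 × 0.9345 = 0.06635
  20–24: 5 × 0.1243 × 0.9196 = 0.57153
  25–29: 5 × 0.3274 × 0.9046 = 1.48083
  30–34: 5 × 0.3520 × 0.8920 = 1.56992
  35–39: 5 × 0.1178 × 0.8744 = 0.51502
  40–44: 5 × 0.0225 × 0.8569 = 0.09640
  45–49: 5 × 0.0012 × 0.8447 = 0.00507
Sum = 4.30512
NRR = 0.488 × 4.30512 = 2.10090
NRR > 1, so each generation more than replaces itself.

2.101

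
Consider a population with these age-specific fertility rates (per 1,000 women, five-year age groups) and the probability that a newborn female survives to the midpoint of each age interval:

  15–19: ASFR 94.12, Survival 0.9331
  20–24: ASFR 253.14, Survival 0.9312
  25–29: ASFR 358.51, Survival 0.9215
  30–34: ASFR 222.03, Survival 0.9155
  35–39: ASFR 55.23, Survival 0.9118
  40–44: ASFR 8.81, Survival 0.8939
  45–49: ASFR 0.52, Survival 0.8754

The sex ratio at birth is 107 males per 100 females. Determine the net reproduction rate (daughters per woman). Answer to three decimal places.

Proportion female at birth = 100 / (100 + 107) = 0.48309.
Each age group contributes 5 × ASFR × survival:
  15–19: 5 × 94.12/1000 × 0.9331 = 0.43912
  20–24: 5 × 253.14/1000 × 0.9312 = 1.17862
  25–29: 5 × 358.51/1000 × 0.9215 = 1.65183
  30–34: 5 × 222.03/1000 × 0.9155 = 1.01634
  35–39: 5 × 55.23/1000 × 0.9118 = 0.25179
  40–44: 5 × 8.81/1000 × 0.8939 = 0.03938
  45–49: 5 × 0.52/1000 × 0.8754 = 0.00228
Sum = 4.57936
NRR = 0.48309 × 4.57936 = 2.21224
NRR > 1, so each generation more than replaces itself.

2.212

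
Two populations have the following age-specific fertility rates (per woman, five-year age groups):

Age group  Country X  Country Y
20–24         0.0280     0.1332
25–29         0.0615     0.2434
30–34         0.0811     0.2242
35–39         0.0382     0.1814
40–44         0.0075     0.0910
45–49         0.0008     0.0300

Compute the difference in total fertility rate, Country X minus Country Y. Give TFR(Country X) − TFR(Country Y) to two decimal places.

-3.43

Country X:
  Sum of ASFRs = 0.0280 + 0.0615 + 0.0811 + 0.0382 + 0.0075 + 0.0008 = 0.2171
  TFR = 5 × 0.2171 = 1.0855
Country Y:
  Sum of ASFRs = 0.1332 + 0.2434 + 0.2242 + 0.1814 + 0.0910 + 0.0300 = 0.9032
  TFR = 5 × 0.9032 = 4.516
Difference = 1.0855 − 4.516 = -3.4305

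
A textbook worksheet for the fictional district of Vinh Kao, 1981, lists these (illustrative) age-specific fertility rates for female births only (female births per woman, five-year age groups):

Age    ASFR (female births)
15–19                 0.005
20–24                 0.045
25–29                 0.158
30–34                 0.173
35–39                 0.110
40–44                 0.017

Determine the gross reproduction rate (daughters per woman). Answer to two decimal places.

2.54

Sum of female ASFRs = 0.005 + 0.045 + 0.158 + 0.173 + 0.110 + 0.017 = 0.508
GRR = 5 × 0.508 = 2.54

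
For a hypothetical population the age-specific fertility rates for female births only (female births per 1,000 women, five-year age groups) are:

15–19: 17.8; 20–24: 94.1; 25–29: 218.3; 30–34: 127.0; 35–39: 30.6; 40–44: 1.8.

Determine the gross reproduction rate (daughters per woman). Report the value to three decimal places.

2.448

Sum of female ASFRs = 17.8 + 94.1 + 218.3 + 127.0 + 30.6 + 1.8 = 489.6
GRR = 5 × 489.6 / 1000 = 2.448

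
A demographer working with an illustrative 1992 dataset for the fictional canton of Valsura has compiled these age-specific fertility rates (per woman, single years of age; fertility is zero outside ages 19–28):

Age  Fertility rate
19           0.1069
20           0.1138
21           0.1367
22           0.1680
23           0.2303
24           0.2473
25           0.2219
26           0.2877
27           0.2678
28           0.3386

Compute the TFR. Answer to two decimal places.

Sum of ASFRs = 0.1069 + 0.1138 + 0.1367 + 0.1680 + 0.2303 + 0.2473 + 0.2219 + 0.2877 + 0.2678 + 0.3386 = 2.1190
TFR = 2.119

2.12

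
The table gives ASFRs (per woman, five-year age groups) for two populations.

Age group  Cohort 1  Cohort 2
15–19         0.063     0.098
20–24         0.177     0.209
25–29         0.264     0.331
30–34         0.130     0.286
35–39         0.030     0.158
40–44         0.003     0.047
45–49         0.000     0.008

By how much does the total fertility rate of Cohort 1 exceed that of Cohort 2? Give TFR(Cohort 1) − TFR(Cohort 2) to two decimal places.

Cohort 1:
  Sum of ASFRs = 0.063 + 0.177 + 0.264 + 0.130 + 0.030 + 0.003 + 0.000 = 0.667
  TFR = 5 × 0.667 = 3.335
Cohort 2:
  Sum of ASFRs = 0.098 + 0.209 + 0.331 + 0.286 + 0.158 + 0.047 + 0.008 = 1.137
  TFR = 5 × 1.137 = 5.685
Difference = 3.335 − 5.685 = -2.35

-2.35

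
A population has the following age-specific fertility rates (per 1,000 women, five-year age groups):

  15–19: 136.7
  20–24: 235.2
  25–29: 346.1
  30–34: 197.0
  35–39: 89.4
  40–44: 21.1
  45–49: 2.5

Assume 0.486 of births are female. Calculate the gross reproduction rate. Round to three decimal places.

2.498

Proportion female at birth = 0.486.
Sum of ASFRs = 136.7 + 235.2 + 346.1 + 197.0 + 89.4 + 21.1 + 2.5 = 1028.0
TFR = 5 × 1028.0 / 1000 = 5.14
GRR = 0.486 × 5.14 = 2.49804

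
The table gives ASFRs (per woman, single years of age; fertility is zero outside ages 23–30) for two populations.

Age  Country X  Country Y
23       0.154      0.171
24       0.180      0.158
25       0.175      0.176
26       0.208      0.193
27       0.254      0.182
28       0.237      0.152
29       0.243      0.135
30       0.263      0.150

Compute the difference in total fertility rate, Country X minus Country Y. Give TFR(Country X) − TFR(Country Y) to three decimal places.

0.397

Country X:
  Sum of ASFRs = 0.154 + 0.180 + 0.175 + 0.208 + 0.254 + 0.237 + 0.243 + 0.263 = 1.714
  TFR = 1.714
Country Y:
  Sum of ASFRs = 0.171 + 0.158 + 0.176 + 0.193 + 0.182 + 0.152 + 0.135 + 0.150 = 1.317
  TFR = 1.317
Difference = 1.714 − 1.317 = 0.397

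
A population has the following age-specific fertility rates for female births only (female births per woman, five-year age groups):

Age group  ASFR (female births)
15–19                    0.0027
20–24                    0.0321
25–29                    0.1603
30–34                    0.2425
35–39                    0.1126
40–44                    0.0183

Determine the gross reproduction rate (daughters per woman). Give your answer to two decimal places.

Sum of female ASFRs = 0.0027 + 0.0321 + 0.1603 + 0.2425 + 0.1126 + 0.0183 = 0.5685
GRR = 5 × 0.5685 = 2.8425

2.84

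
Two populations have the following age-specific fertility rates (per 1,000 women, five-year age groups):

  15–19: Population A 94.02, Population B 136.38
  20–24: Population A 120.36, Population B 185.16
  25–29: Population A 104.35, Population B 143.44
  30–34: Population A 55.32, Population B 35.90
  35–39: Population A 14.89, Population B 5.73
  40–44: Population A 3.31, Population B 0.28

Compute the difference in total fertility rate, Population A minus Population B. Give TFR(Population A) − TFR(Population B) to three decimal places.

Population A:
  Sum of ASFRs = 94.02 + 120.36 + 104.35 + 55.32 + 14.89 + 3.31 = 392.25
  TFR = 5 × 392.25 / 1000 = 1.96125
Population B:
  Sum of ASFRs = 136.38 + 185.16 + 143.44 + 35.90 + 5.73 + 0.28 = 506.89
  TFR = 5 × 506.89 / 1000 = 2.53445
Difference = 1.96125 − 2.53445 = -0.5732

-0.573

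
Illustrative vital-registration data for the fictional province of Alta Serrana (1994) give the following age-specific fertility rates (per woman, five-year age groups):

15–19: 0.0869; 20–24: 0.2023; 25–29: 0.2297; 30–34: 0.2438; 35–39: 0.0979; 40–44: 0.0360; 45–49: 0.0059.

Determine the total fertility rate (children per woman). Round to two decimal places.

Sum of ASFRs = 0.0869 + 0.2023 + 0.2297 + 0.2438 + 0.0979 + 0.0360 + 0.0059 = 0.9025
TFR = 5 × 0.9025 = 4.5125

4.51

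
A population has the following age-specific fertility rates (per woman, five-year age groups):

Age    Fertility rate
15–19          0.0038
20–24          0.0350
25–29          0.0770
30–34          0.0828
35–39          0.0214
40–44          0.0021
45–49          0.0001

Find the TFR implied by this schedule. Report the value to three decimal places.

Sum of ASFRs = 0.0038 + 0.0350 + 0.0770 + 0.0828 + 0.0214 + 0.0021 + 0.0001 = 0.2222
TFR = 5 × 0.2222 = 1.111

1.111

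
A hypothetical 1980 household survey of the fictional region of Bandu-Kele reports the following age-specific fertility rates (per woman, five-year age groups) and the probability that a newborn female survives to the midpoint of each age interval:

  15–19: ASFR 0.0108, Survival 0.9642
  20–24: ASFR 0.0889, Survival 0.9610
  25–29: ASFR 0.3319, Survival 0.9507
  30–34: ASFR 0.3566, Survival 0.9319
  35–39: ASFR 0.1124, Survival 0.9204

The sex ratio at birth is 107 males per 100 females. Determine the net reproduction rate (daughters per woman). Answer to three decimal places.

2.046

Proportion female at birth = 100 / (100 + 107) = 0.48309.
Per-age-group product (5 × ASFR × survival probability):
  15–19: 5 × 0.0108 × 0.9642 = 0.05207
  20–24: 5 × 0.0889 × 0.9610 = 0.42716
  25–29: 5 × 0.3319 × 0.9507 = 1.57769
  30–34: 5 × 0.3566 × 0.9319 = 1.66158
  35–39: 5 × 0.1124 × 0.9204 = 0.51726
Sum = 4.23576
NRR = 0.48309 × 4.23576 = 2.04625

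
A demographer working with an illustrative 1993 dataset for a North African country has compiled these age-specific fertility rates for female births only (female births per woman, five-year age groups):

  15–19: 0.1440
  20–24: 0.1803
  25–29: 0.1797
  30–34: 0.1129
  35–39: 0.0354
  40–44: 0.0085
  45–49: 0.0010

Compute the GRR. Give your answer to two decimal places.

3.31

Sum of female ASFRs = 0.1440 + 0.1803 + 0.1797 + 0.1129 + 0.0354 + 0.0085 + 0.0010 = 0.6618
GRR = 5 × 0.6618 = 3.309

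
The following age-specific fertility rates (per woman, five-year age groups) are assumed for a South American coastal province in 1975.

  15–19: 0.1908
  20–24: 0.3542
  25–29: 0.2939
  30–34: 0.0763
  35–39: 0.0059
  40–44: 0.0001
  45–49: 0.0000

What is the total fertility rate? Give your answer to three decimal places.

4.606

Sum of ASFRs = 0.1908 + 0.3542 + 0.2939 + 0.0763 + 0.0059 + 0.0001 + 0.0000 = 0.9212
TFR = 5 × 0.9212 = 4.606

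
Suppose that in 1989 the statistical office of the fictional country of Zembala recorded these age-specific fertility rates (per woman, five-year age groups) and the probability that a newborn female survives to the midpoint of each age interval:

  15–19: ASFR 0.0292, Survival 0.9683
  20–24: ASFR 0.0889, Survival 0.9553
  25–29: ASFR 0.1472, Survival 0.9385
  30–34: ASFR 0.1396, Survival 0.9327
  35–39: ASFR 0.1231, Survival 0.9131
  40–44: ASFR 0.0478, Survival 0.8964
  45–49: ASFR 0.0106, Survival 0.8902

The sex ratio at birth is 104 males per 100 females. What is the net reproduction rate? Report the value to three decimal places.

1.339

Proportion female at birth = 100 / (100 + 104) = 0.49020.
Each age group contributes 5 × ASFR × survival:
  15–19: 5 × 0.0292 × 0.9683 = 0.14137
  20–24: 5 × 0.0889 × 0.9553 = 0.42463
  25–29: 5 × 0.1472 × 0.9385 = 0.69074
  30–34: 5 × 0.1396 × 0.9327 = 0.65102
  35–39: 5 × 0.1231 × 0.9131 = 0.56201
  40–44: 5 × 0.0478 × 0.8964 = 0.21424
  45–49: 5 × 0.0106 × 0.8902 = 0.04718
Sum = 2.73119
NRR = 0.49020 × 2.73119 = 1.33883
An NRR exceeding 1 indicates intrinsic growth under these rates.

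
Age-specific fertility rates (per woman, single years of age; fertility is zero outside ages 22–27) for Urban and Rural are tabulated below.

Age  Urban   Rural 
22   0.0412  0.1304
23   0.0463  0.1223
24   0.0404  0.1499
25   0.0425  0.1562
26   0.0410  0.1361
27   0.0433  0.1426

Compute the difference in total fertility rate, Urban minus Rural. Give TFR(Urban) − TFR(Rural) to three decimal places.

Urban:
  Sum of ASFRs = 0.0412 + 0.0463 + 0.0404 + 0.0425 + 0.0410 + 0.0433 = 0.2547
  TFR = 0.2547
Rural:
  Sum of ASFRs = 0.1304 + 0.1223 + 0.1499 + 0.1562 + 0.1361 + 0.1426 = 0.8375
  TFR = 0.8375
Difference = 0.2547 − 0.8375 = -0.5828

-0.583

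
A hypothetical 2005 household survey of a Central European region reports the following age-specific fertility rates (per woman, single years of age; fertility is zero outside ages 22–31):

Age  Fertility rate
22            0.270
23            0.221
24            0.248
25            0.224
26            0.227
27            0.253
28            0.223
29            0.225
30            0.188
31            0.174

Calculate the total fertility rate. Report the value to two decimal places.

Sum of ASFRs = 0.270 + 0.221 + 0.248 + 0.224 + 0.227 + 0.253 + 0.223 + 0.225 + 0.188 + 0.174 = 2.253
TFR = 2.253

2.25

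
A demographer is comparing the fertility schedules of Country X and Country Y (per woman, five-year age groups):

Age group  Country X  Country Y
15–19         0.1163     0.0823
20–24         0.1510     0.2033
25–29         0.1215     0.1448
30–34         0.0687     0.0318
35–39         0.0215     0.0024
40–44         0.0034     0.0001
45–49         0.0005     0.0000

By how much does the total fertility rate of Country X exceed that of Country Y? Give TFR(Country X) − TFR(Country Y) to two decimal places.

0.09

Country X:
  Sum of ASFRs = 0.1163 + 0.1510 + 0.1215 + 0.0687 + 0.0215 + 0.0034 + 0.0005 = 0.4829
  TFR = 5 × 0.4829 = 2.4145
Country Y:
  Sum of ASFRs = 0.0823 + 0.2033 + 0.1448 + 0.0318 + 0.0024 + 0.0001 + 0.0000 = 0.4647
  TFR = 5 × 0.4647 = 2.3235
Difference = 2.4145 − 2.3235 = 0.091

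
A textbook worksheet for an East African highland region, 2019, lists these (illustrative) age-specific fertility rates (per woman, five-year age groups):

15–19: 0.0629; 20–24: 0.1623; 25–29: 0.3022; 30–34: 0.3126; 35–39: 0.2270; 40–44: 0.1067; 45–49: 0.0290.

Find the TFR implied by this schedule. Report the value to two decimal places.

6.01

Sum of ASFRs = 0.0629 + 0.1623 + 0.3022 + 0.3126 + 0.2270 + 0.1067 + 0.0290 = 1.2027
TFR = 5 × 1.2027 = 6.0135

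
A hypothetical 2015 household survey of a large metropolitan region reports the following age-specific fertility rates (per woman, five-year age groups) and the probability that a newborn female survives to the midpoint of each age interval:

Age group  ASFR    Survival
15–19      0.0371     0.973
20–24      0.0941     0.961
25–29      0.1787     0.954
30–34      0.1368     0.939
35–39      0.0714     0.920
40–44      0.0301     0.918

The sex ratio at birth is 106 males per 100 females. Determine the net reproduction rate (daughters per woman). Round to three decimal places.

Proportion female at birth = 100 / (100 + 106) = 0.48544.
Weighting each age-specific rate by interval width and survival:
  15–19: 5 × 0.0371 × 0.973 = 0.18049
  20–24: 5 × 0.0941 × 0.961 = 0.45215
  25–29: 5 × 0.1787 × 0.954 = 0.85240
  30–34: 5 × 0.1368 × 0.939 = 0.64228
  35–39: 5 × 0.0714 × 0.920 = 0.32844
  40–44: 5 × 0.0301 × 0.918 = 0.13816
Sum = 2.59392
NRR = 0.48544 × 2.59392 = 1.25919
With NRR above 1 the population is above replacement fertility.

1.259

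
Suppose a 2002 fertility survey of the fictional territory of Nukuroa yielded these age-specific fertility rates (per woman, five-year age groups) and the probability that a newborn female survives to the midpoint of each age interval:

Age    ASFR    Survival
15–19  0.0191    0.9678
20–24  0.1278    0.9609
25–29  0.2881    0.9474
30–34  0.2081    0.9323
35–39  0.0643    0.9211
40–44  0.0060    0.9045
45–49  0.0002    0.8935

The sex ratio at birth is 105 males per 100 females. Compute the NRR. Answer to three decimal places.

Proportion female at birth = 100 / (100 + 105) = 0.48780.
Survival-weighted fertility by age (5·fₓ·Sₓ):
  15–19: 5 × 0.0191 × 0.9678 = 0.09242
  20–24: 5 × 0.1278 × 0.9609 = 0.61402
  25–29: 5 × 0.2881 × 0.9474 = 1.36473
  30–34: 5 × 0.2081 × 0.9323 = 0.97006
  35–39: 5 × 0.0643 × 0.9211 = 0.29613
  40–44: 5 × 0.0060 × 0.9045 = 0.02714
  45–49: 5 × 0.0002 × 0.8935 = 0.00089
Sum = 3.36539
NRR = 0.48780 × 3.36539 = 1.64164
With NRR above 1 the population is above replacement fertility.

1.642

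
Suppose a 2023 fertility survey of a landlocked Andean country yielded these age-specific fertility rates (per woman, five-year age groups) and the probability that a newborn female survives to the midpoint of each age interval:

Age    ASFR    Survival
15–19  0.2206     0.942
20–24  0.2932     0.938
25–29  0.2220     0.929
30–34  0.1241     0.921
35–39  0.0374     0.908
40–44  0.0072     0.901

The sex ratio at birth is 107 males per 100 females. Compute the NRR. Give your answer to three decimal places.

Proportion female at birth = 100 / (100 + 107) = 0.48309.
Weighting each age-specific rate by interval width and survival:
  15–19: 5 × 0.2206 × 0.942 = 1.03903
  20–24: 5 × 0.2932 × 0.938 = 1.37511
  25–29: 5 × 0.2220 × 0.929 = 1.03119
  30–34: 5 × 0.1241 × 0.921 = 0.57148
  35–39: 5 × 0.0374 × 0.908 = 0.16980
  40–44: 5 × 0.0072 × 0.901 = 0.03244
Sum = 4.21905
NRR = 0.48309 × 4.21905 = 2.03818

2.038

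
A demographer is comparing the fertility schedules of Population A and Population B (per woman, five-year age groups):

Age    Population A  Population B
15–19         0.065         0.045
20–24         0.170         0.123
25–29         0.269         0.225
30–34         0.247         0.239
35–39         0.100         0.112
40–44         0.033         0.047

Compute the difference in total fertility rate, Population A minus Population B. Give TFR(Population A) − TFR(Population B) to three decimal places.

0.465

Population A:
  Sum of ASFRs = 0.065 + 0.170 + 0.269 + 0.247 + 0.100 + 0.033 = 0.884
  TFR = 5 × 0.884 = 4.42
Population B:
  Sum of ASFRs = 0.045 + 0.123 + 0.225 + 0.239 + 0.112 + 0.047 = 0.791
  TFR = 5 × 0.791 = 3.955
Difference = 4.42 − 3.955 = 0.465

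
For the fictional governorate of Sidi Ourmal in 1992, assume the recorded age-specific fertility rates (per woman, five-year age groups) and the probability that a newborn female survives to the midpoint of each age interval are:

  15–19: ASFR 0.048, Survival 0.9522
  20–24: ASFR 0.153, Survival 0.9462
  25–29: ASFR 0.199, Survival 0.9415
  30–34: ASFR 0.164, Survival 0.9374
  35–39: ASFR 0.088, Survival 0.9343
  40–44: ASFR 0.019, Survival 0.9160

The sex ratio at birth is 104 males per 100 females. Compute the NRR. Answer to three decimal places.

Proportion female at birth = 100 / (100 + 104) = 0.49020.
Per-age-group product (5 × ASFR × survival probability):
  15–19: 5 × 0.048 × 0.9522 = 0.22853
  20–24: 5 × 0.153 × 0.9462 = 0.72384
  25–29: 5 × 0.199 × 0.9415 = 0.93679
  30–34: 5 × 0.164 × 0.9374 = 0.76867
  35–39: 5 × 0.088 × 0.9343 = 0.41109
  40–44: 5 × 0.019 × 0.9160 = 0.08702
Sum = 3.15594
NRR = 0.49020 × 3.15594 = 1.54704

1.547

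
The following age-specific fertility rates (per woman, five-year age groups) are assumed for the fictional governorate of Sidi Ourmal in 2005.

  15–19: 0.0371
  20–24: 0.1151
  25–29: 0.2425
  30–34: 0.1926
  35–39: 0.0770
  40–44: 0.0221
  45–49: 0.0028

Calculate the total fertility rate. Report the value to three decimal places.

3.446

Sum of ASFRs = 0.0371 + 0.1151 + 0.2425 + 0.1926 + 0.0770 + 0.0221 + 0.0028 = 0.6892
TFR = 5 × 0.6892 = 3.446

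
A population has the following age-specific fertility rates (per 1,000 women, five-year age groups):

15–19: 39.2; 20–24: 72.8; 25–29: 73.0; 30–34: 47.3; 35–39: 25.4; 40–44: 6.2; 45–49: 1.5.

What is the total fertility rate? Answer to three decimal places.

Sum of ASFRs = 39.2 + 72.8 + 73.0 + 47.3 + 25.4 + 6.2 + 1.5 = 265.4
TFR = 5 × 265.4 / 1000 = 1.327

1.327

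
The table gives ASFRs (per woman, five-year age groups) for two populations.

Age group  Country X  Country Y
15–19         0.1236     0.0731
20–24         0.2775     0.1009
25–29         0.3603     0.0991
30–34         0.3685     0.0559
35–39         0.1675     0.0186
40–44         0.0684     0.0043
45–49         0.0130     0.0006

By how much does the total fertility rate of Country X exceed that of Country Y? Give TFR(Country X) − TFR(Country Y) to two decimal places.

Country X:
  Sum of ASFRs = 0.1236 + 0.2775 + 0.3603 + 0.3685 + 0.1675 + 0.0684 + 0.0130 = 1.3788
  TFR = 5 × 1.3788 = 6.894
Country Y:
  Sum of ASFRs = 0.0731 + 0.1009 + 0.0991 + 0.0559 + 0.0186 + 0.0043 + 0.0006 = 0.3525
  TFR = 5 × 0.3525 = 1.7625
Difference = 6.894 − 1.7625 = 5.1315

5.13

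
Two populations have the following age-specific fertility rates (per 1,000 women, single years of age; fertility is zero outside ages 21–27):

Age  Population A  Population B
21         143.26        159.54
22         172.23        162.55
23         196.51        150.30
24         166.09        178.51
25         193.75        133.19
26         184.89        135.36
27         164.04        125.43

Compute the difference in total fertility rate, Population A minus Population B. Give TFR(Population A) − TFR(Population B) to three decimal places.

0.176

Population A:
  Sum of ASFRs = 143.26 + 172.23 + 196.51 + 166.09 + 193.75 + 184.89 + 164.04 = 1220.77
  TFR = 1220.77 / 1000 = 1.22077
Population B:
  Sum of ASFRs = 159.54 + 162.55 + 150.30 + 178.51 + 133.19 + 135.36 + 125.43 = 1044.88
  TFR = 1044.88 / 1000 = 1.04488
Difference = 1.22077 − 1.04488 = 0.17589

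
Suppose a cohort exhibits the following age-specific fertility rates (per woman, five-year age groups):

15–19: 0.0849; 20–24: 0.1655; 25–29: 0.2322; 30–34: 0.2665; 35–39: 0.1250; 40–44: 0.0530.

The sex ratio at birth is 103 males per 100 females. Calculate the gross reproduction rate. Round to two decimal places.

2.28

Proportion female at birth = 100 / (100 + 103) = 0.49261.
Sum of ASFRs = 0.0849 + 0.1655 + 0.2322 + 0.2665 + 0.1250 + 0.0530 = 0.9271
TFR = 5 × 0.9271 = 4.6355
GRR = 0.49261 × 4.6355 = 2.28349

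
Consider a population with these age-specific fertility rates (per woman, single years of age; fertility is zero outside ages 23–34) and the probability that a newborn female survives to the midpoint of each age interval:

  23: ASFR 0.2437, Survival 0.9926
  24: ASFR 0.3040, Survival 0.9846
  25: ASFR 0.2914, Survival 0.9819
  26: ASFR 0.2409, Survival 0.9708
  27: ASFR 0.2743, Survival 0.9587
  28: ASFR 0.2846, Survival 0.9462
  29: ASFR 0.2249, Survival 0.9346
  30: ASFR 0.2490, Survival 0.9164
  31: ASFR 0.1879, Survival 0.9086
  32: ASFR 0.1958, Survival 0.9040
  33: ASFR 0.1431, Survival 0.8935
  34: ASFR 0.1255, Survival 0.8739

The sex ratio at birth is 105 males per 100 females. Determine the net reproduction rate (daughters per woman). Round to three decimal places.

1.277

Proportion female at birth = 100 / (100 + 105) = 0.48780.
Each age group contributes 1 × ASFR × survival:
  23: 1 × 0.2437 × 0.9926 = 0.24190
  24: 1 × 0.3040 × 0.9846 = 0.29932
  25: 1 × 0.2914 × 0.9819 = 0.28613
  26: 1 × 0.2409 × 0.9708 = 0.23387
  27: 1 × 0.2743 × 0.9587 = 0.26297
  28: 1 × 0.2846 × 0.9462 = 0.26929
  29: 1 × 0.2249 × 0.9346 = 0.21019
  30: 1 × 0.2490 × 0.9164 = 0.22818
  31: 1 × 0.1879 × 0.9086 = 0.17073
  32: 1 × 0.1958 × 0.9040 = 0.17700
  33: 1 × 0.1431 × 0.8935 = 0.12786
  34: 1 × 0.1255 × 0.8739 = 0.10967
Sum = 2.61711
NRR = 0.48780 × 2.61711 = 1.27663
With NRR above 1 the population is above replacement fertility.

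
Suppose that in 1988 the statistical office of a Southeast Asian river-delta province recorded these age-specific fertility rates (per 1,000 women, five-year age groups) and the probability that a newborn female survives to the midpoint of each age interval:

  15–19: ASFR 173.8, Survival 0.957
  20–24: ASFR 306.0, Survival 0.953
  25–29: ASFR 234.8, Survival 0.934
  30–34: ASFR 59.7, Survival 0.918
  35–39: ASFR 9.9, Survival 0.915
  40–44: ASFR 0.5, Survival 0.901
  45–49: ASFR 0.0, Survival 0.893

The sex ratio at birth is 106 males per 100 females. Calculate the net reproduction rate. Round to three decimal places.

Proportion female at birth = 100 / (100 + 106) = 0.48544.
Weighting each age-specific rate by interval width and survival:
  15–19: 5 × 173.8/1000 × 0.957 = 0.83163
  20–24: 5 × 306.0/1000 × 0.953 = 1.45809
  25–29: 5 × 234.8/1000 × 0.934 = 1.09652
  30–34: 5 × 59.7/1000 × 0.918 = 0.27402
  35–39: 5 × 9.9/1000 × 0.915 = 0.04529
  40–44: 5 × 0.5/1000 × 0.901 = 0.00225
  45–49: 5 × 0.0/1000 × 0.893 = 0.00000
Sum = 3.70780
NRR = 0.48544 × 3.70780 = 1.79991
NRR > 1, so each generation more than replaces itself.

1.800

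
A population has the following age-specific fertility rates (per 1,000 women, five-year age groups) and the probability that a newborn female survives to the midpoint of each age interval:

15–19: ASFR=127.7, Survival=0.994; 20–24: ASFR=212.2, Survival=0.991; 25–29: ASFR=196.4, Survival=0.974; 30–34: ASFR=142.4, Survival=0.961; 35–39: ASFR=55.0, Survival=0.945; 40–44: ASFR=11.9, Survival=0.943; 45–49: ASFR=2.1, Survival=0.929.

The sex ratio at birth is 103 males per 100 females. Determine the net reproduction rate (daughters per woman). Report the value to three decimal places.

1.799

Proportion female at birth = 100 / (100 + 103) = 0.49261.
Each age group contributes 5 × ASFR × survival:
  15–19: 5 × 127.7/1000 × 0.994 = 0.63467
  20–24: 5 × 212.2/1000 × 0.991 = 1.05145
  25–29: 5 × 196.4/1000 × 0.974 = 0.95647
  30–34: 5 × 142.4/1000 × 0.961 = 0.68423
  35–39: 5 × 55.0/1000 × 0.945 = 0.25988
  40–44: 5 × 11.9/1000 × 0.943 = 0.05611
  45–49: 5 × 2.1/1000 × 0.929 = 0.00975
Sum = 3.65256
NRR = 0.49261 × 3.65256 = 1.79929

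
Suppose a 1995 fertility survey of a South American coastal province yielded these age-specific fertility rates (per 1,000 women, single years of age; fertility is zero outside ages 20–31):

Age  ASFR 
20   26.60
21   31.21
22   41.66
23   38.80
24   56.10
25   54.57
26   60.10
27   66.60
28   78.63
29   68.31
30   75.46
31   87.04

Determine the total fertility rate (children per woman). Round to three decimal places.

0.685

Sum of ASFRs = 26.60 + 31.21 + 41.66 + 38.80 + 56.10 + 54.57 + 60.10 + 66.60 + 78.63 + 68.31 + 75.46 + 87.04 = 685.08
TFR = 685.08 / 1000 = 0.68508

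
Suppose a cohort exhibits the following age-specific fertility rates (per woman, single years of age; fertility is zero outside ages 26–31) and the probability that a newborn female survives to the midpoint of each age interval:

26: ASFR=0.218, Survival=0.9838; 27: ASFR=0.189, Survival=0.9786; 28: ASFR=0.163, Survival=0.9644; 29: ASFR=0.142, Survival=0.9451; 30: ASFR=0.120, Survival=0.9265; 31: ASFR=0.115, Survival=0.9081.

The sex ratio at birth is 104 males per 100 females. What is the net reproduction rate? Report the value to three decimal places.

Proportion female at birth = 100 / (100 + 104) = 0.49020.
Each age group contributes 1 × ASFR × survival:
  26: 1 × 0.218 × 0.9838 = 0.21447
  27: 1 × 0.189 × 0.9786 = 0.18496
  28: 1 × 0.163 × 0.9644 = 0.15720
  29: 1 × 0.142 × 0.9451 = 0.13420
  30: 1 × 0.120 × 0.9265 = 0.11118
  31: 1 × 0.115 × 0.9081 = 0.10443
Sum = 0.90644
NRR = 0.49020 × 0.90644 = 0.44434
An NRR under 1 implies long-run decline under these rates.

0.444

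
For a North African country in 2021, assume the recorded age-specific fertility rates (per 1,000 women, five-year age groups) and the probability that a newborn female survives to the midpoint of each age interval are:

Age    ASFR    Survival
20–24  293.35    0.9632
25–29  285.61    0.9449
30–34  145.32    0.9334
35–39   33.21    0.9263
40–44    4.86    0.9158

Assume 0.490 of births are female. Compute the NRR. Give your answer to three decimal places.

1.772

Proportion female at birth = 0.490.
Survival-weighted fertility by age (5·fₓ·Sₓ):
  20–24: 5 × 293.35/1000 × 0.9632 = 1.41277
  25–29: 5 × 285.61/1000 × 0.9449 = 1.34936
  30–34: 5 × 145.32/1000 × 0.9334 = 0.67821
  35–39: 5 × 33.21/1000 × 0.9263 = 0.15381
  40–44: 5 × 4.86/1000 × 0.9158 = 0.02225
Sum = 3.61640
NRR = 0.490 × 3.61640 = 1.77204
An NRR exceeding 1 indicates intrinsic growth under these rates.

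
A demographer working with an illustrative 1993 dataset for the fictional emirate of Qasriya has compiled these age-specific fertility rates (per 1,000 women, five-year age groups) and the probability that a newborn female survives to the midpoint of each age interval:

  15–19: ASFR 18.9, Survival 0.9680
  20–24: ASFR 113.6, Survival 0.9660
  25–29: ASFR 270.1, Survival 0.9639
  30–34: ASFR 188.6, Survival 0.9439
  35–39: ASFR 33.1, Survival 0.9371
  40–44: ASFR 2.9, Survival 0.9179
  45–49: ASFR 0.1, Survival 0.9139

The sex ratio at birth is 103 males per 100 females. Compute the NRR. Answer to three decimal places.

1.478

Proportion female at birth = 100 / (100 + 103) = 0.49261.
Per-age-group product (5 × ASFR × survival probability):
  15–19: 5 × 18.9/1000 × 0.9680 = 0.09148
  20–24: 5 × 113.6/1000 × 0.9660 = 0.54869
  25–29: 5 × 270.1/1000 × 0.9639 = 1.30175
  30–34: 5 × 188.6/1000 × 0.9439 = 0.89010
  35–39: 5 × 33.1/1000 × 0.9371 = 0.15509
  40–44: 5 × 2.9/1000 × 0.9179 = 0.01331
  45–49: 5 × 0.1/1000 × 0.9139 = 0.00046
Sum = 3.00088
NRR = 0.49261 × 3.00088 = 1.47826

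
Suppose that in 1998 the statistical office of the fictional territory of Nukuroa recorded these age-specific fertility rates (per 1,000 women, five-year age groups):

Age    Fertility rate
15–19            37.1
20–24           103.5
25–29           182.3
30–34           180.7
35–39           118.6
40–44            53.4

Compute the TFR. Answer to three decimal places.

3.378

Sum of ASFRs = 37.1 + 103.5 + 182.3 + 180.7 + 118.6 + 53.4 = 675.6
TFR = 5 × 675.6 / 1000 = 3.378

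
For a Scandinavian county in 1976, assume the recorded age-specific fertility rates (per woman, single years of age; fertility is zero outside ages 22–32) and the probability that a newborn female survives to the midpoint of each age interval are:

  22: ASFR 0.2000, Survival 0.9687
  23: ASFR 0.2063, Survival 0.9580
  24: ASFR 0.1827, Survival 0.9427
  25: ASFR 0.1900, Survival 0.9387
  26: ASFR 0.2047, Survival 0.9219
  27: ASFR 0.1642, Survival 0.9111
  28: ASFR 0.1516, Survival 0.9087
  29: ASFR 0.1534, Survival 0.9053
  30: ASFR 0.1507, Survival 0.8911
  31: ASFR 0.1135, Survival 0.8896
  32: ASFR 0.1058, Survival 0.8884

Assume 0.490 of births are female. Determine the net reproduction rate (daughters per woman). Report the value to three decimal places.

Proportion female at birth = 0.490.
Weighting each age-specific rate by interval width and survival:
  22: 1 × 0.2000 × 0.9687 = 0.19374
  23: 1 × 0.2063 × 0.9580 = 0.19764
  24: 1 × 0.1827 × 0.9427 = 0.17223
  25: 1 × 0.1900 × 0.9387 = 0.17835
  26: 1 × 0.2047 × 0.9219 = 0.18871
  27: 1 × 0.1642 × 0.9111 = 0.14960
  28: 1 × 0.1516 × 0.9087 = 0.13776
  29: 1 × 0.1534 × 0.9053 = 0.13887
  30: 1 × 0.1507 × 0.8911 = 0.13429
  31: 1 × 0.1135 × 0.8896 = 0.10097
  32: 1 × 0.1058 × 0.8884 = 0.09399
Sum = 1.68615
NRR = 0.490 × 1.68615 = 0.82621
NRR < 1, so the cohort does not fully replace itself.

0.826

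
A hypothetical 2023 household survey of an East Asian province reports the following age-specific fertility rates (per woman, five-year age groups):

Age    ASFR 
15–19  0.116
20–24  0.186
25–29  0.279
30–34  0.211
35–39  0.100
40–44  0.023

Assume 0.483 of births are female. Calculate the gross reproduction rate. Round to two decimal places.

Proportion female at birth = 0.483.
Sum of ASFRs = 0.116 + 0.186 + 0.279 + 0.211 + 0.100 + 0.023 = 0.915
TFR = 5 × 0.915 = 4.575
GRR = 0.483 × 4.575 = 2.20973

2.21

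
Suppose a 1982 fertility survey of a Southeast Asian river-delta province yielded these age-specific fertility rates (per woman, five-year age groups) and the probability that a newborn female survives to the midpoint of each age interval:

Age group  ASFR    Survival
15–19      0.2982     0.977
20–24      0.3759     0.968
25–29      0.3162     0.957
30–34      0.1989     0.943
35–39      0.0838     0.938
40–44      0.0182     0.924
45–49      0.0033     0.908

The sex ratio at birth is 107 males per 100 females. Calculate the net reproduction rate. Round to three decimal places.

Proportion female at birth = 100 / (100 + 107) = 0.48309.
Per-age-group product (5 × ASFR × survival probability):
  15–19: 5 × 0.2982 × 0.977 = 1.45671
  20–24: 5 × 0.3759 × 0.968 = 1.81936
  25–29: 5 × 0.3162 × 0.957 = 1.51302
  30–34: 5 × 0.1989 × 0.943 = 0.93781
  35–39: 5 × 0.0838 × 0.938 = 0.39302
  40–44: 5 × 0.0182 × 0.924 = 0.08408
  45–49: 5 × 0.0033 × 0.908 = 0.01498
Sum = 6.21898
NRR = 0.48309 × 6.21898 = 3.00433
NRR > 1, so each generation more than replaces itself.

3.004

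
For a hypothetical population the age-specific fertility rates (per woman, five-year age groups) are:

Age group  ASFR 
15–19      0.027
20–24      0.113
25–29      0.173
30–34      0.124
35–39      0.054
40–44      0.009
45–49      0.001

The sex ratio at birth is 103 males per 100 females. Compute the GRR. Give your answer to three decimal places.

1.234

Proportion female at birth = 100 / (100 + 103) = 0.49261.
Sum of ASFRs = 0.027 + 0.113 + 0.173 + 0.124 + 0.054 + 0.009 + 0.001 = 0.501
TFR = 5 × 0.501 = 2.505
GRR = 0.49261 × 2.505 = 1.23399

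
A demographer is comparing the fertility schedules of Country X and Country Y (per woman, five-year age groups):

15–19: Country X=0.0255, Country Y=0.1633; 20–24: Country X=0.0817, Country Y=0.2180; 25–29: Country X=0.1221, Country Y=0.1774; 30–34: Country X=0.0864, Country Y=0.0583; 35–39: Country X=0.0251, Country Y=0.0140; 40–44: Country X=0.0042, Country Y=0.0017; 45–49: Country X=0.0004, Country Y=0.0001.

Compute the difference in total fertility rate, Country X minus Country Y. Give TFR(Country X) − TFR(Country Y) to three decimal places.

Country X:
  Sum of ASFRs = 0.0255 + 0.0817 + 0.1221 + 0.0864 + 0.0251 + 0.0042 + 0.0004 = 0.3454
  TFR = 5 × 0.3454 = 1.727
Country Y:
  Sum of ASFRs = 0.1633 + 0.2180 + 0.1774 + 0.0583 + 0.0140 + 0.0017 + 0.0001 = 0.6328
  TFR = 5 × 0.6328 = 3.164
Difference = 1.727 − 3.164 = -1.437

-1.437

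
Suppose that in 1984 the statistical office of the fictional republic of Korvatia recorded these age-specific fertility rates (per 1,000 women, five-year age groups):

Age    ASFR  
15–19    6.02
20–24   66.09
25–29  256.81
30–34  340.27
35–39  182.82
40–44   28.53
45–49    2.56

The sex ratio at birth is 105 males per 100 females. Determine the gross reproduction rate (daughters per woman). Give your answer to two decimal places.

Proportion female at birth = 100 / (100 + 105) = 0.48780.
Sum of ASFRs = 6.02 + 66.09 + 256.81 + 340.27 + 182.82 + 28.53 + 2.56 = 883.10
TFR = 5 × 883.10 / 1000 = 4.4155
GRR = 0.48780 × 4.4155 = 2.15388

2.15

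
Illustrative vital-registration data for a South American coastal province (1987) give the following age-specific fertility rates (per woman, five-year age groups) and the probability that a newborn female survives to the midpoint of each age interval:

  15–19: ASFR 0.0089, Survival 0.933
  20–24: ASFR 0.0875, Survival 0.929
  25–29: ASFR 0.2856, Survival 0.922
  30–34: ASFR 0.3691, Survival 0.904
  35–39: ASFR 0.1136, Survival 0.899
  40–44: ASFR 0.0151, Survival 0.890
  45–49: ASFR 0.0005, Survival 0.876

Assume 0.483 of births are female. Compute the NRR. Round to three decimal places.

Proportion female at birth = 0.483.
Each age group contributes 5 × ASFR × survival:
  15–19: 5 × 0.0089 × 0.933 = 0.04152
  20–24: 5 × 0.0875 × 0.929 = 0.40644
  25–29: 5 × 0.2856 × 0.922 = 1.31662
  30–34: 5 × 0.3691 × 0.904 = 1.66833
  35–39: 5 × 0.1136 × 0.899 = 0.51063
  40–44: 5 × 0.0151 × 0.890 = 0.06720
  45–49: 5 × 0.0005 × 0.876 = 0.00219
Sum = 4.01293
NRR = 0.483 × 4.01293 = 1.93825

1.938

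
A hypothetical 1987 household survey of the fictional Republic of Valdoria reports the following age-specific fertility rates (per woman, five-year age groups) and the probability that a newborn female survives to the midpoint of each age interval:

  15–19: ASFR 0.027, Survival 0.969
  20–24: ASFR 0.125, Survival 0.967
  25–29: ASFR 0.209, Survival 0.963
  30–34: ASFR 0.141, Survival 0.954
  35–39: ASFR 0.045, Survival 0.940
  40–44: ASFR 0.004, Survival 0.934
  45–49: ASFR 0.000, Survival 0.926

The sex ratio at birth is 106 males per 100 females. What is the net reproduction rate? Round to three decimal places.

1.284

Proportion female at birth = 100 / (100 + 106) = 0.48544.
Each age group contributes 5 × ASFR × survival:
  15–19: 5 × 0.027 × 0.969 = 0.13082
  20–24: 5 × 0.125 × 0.967 = 0.60438
  25–29: 5 × 0.209 × 0.963 = 1.00634
  30–34: 5 × 0.141 × 0.954 = 0.67257
  35–39: 5 × 0.045 × 0.940 = 0.21150
  40–44: 5 × 0.004 × 0.934 = 0.01868
  45–49: 5 × 0.000 × 0.926 = 0.00000
Sum = 2.64429
NRR = 0.48544 × 2.64429 = 1.28364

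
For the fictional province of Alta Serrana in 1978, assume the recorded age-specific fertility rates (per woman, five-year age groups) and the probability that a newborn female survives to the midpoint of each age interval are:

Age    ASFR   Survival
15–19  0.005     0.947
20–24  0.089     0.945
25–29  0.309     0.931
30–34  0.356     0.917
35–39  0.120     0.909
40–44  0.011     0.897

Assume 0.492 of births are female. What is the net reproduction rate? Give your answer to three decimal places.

Proportion female at birth = 0.492.
Per-age-group product (5 × ASFR × survival probability):
  15–19: 5 × 0.005 × 0.947 = 0.02368
  20–24: 5 × 0.089 × 0.945 = 0.42053
  25–29: 5 × 0.309 × 0.931 = 1.43840
  30–34: 5 × 0.356 × 0.917 = 1.63226
  35–39: 5 × 0.120 × 0.909 = 0.54540
  40–44: 5 × 0.011 × 0.897 = 0.04934
Sum = 4.10961
NRR = 0.492 × 4.10961 = 2.02193

2.022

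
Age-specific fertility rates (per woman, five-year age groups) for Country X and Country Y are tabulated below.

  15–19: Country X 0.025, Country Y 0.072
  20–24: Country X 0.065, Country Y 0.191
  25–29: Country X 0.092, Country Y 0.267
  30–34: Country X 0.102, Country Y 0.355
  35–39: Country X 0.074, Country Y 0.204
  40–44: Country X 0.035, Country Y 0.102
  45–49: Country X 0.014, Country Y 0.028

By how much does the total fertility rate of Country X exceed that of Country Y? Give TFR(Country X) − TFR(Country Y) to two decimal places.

-4.06

Country X:
  Sum of ASFRs = 0.025 + 0.065 + 0.092 + 0.102 + 0.074 + 0.035 + 0.014 = 0.407
  TFR = 5 × 0.407 = 2.035
Country Y:
  Sum of ASFRs = 0.072 + 0.191 + 0.267 + 0.355 + 0.204 + 0.102 + 0.028 = 1.219
  TFR = 5 × 1.219 = 6.095
Difference = 2.035 − 6.095 = -4.06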